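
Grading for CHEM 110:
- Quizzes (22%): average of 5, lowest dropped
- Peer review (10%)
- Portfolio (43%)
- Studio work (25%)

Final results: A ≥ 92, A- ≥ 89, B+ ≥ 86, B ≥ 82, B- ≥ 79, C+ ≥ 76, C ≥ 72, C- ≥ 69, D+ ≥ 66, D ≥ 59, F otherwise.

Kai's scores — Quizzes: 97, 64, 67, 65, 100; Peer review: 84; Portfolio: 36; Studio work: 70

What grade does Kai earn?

D

Quizzes: drop 64 → average of remaining 4 = 329/4 = 82.25
Weighted total:
  Quizzes 82.25 × 0.22 = 18.095
  Peer review 84 × 0.1 = 8.4
  Portfolio 36 × 0.43 = 15.48
  Studio work 70 × 0.25 = 17.5
Sum = 59.475
59.475 is ≥ 59 and < 66 → D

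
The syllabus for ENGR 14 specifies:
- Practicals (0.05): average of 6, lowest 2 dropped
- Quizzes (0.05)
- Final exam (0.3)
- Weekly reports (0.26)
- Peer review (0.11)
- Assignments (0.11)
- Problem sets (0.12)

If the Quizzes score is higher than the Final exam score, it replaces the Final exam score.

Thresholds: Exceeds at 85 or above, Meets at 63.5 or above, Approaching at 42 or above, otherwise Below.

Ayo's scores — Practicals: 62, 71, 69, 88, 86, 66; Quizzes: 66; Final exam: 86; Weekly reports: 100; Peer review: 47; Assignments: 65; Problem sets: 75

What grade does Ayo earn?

Practicals: drop 62, 66 → average of remaining 4 = 314/4 = 78.5
Quizzes (66) ≤ Final exam (86), so Final exam stays at 86.
Weighted total:
  Practicals 78.5 × 0.05 = 3.925
  Quizzes 66 × 0.05 = 3.3
  Final exam 86 × 0.3 = 25.8
  Weekly reports 100 × 0.26 = 26
  Peer review 47 × 0.11 = 5.17
  Assignments 65 × 0.11 = 7.15
  Problem sets 75 × 0.12 = 9
Sum = 80.345
80.345 is ≥ 63.5 and < 85 → Meets

Meets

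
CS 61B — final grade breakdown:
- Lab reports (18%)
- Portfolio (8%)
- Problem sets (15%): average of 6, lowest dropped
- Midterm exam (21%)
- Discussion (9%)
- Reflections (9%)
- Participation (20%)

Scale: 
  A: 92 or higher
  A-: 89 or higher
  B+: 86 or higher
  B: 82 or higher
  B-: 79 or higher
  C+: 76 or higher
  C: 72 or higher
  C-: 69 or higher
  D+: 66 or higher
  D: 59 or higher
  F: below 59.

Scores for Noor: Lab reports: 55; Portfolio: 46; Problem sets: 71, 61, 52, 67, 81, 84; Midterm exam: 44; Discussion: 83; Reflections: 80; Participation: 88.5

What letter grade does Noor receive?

D+

Problem sets: drop 52 → average of remaining 5 = 364/5 = 72.8
Weighted total:
  Lab reports 55 × 0.18 = 9.9
  Portfolio 46 × 0.08 = 3.68
  Problem sets 72.8 × 0.15 = 10.92
  Midterm exam 44 × 0.21 = 9.24
  Discussion 83 × 0.09 = 7.47
  Reflections 80 × 0.09 = 7.2
  Participation 88.5 × 0.2 = 17.7
Sum = 66.11
66.11 is ≥ 66 and < 69 → D+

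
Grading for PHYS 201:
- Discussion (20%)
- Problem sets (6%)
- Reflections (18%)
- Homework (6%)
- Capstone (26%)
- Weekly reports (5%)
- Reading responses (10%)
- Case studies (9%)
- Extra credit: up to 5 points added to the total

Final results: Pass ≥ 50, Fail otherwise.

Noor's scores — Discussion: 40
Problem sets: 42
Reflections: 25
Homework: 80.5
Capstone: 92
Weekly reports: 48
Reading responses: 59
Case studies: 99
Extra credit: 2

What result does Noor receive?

Pass

Weighted total:
  Discussion 40 × 0.2 = 8
  Problem sets 42 × 0.06 = 2.52
  Reflections 25 × 0.18 = 4.5
  Homework 80.5 × 0.06 = 4.83
  Capstone 92 × 0.26 = 23.92
  Weekly reports 48 × 0.05 = 2.4
  Reading responses 59 × 0.1 = 5.9
  Case studies 99 × 0.09 = 8.91
Sum = 60.98
Extra credit: 60.98 + 2 = 62.98
62.98 ≥ 50 → Pass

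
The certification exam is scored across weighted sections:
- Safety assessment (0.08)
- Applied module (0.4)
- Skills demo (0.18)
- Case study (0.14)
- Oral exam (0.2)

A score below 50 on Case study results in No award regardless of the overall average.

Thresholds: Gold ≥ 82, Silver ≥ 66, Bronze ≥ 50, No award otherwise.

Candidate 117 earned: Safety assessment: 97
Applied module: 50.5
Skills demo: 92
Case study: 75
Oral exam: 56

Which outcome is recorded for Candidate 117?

Silver

Case study score 75 ≥ 50: minimum met.
Weighted total:
  Safety assessment 97 × 0.08 = 7.76
  Applied module 50.5 × 0.4 = 20.2
  Skills demo 92 × 0.18 = 16.56
  Case study 75 × 0.14 = 10.5
  Oral exam 56 × 0.2 = 11.2
Sum = 66.22
66.22 is ≥ 66 and < 82 → Silver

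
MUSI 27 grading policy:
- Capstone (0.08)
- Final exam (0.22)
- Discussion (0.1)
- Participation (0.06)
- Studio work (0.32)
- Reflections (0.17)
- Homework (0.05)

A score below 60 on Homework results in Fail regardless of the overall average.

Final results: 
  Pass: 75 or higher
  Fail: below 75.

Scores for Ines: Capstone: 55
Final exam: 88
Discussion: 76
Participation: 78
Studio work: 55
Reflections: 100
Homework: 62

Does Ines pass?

Fail

Homework score 62 ≥ 60: minimum met.
Weighted total:
  Capstone 55 × 0.08 = 4.4
  Final exam 88 × 0.22 = 19.36
  Discussion 76 × 0.1 = 7.6
  Participation 78 × 0.06 = 4.68
  Studio work 55 × 0.32 = 17.6
  Reflections 100 × 0.17 = 17
  Homework 62 × 0.05 = 3.1
Sum = 73.74
73.74 < 75 → Fail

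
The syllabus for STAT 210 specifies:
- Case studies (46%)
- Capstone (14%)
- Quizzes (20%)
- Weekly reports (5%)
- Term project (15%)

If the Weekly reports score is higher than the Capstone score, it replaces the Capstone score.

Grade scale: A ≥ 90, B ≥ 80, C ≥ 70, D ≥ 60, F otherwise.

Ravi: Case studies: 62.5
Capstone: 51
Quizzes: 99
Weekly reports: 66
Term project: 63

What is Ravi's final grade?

Weekly reports (66) > Capstone (51), so Capstone counts as 66.
Weighted total:
  Case studies 62.5 × 0.46 = 28.75
  Capstone 66 × 0.14 = 9.24
  Quizzes 99 × 0.2 = 19.8
  Weekly reports 66 × 0.05 = 3.3
  Term project 63 × 0.15 = 9.45
Sum = 70.54
70.54 is ≥ 70 and < 80 → C

C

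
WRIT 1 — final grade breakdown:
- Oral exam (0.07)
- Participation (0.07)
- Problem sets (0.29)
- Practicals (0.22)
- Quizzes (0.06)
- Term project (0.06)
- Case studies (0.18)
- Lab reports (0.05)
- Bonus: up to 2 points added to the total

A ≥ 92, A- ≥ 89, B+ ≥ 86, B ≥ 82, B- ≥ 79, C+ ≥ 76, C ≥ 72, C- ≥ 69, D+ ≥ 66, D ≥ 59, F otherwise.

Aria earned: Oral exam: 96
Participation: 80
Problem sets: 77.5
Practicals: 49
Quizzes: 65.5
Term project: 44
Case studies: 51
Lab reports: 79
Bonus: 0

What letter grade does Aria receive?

Weighted total:
  Oral exam 96 × 0.07 = 6.72
  Participation 80 × 0.07 = 5.6
  Problem sets 77.5 × 0.29 = 22.475
  Practicals 49 × 0.22 = 10.78
  Quizzes 65.5 × 0.06 = 3.93
  Term project 44 × 0.06 = 2.64
  Case studies 51 × 0.18 = 9.18
  Lab reports 79 × 0.05 = 3.95
Sum = 65.275
Bonus: 65.275 + 0 = 65.275
65.275 is ≥ 59 and < 66 → D

D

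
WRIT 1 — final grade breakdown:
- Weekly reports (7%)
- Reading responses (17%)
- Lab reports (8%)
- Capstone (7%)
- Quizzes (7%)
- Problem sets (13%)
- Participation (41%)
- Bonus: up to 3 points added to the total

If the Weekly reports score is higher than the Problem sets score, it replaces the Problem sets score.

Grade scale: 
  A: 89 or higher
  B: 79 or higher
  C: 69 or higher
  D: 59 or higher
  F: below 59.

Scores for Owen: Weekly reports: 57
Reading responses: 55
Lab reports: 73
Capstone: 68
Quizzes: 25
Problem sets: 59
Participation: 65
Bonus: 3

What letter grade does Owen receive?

D

Weekly reports (57) ≤ Problem sets (59), so Problem sets stays at 59.
Weighted total:
  Weekly reports 57 × 0.07 = 3.99
  Reading responses 55 × 0.17 = 9.35
  Lab reports 73 × 0.08 = 5.84
  Capstone 68 × 0.07 = 4.76
  Quizzes 25 × 0.07 = 1.75
  Problem sets 59 × 0.13 = 7.67
  Participation 65 × 0.41 = 26.65
Sum = 60.01
Bonus: 60.01 + 3 = 63.01
63.01 is ≥ 59 and < 69 → D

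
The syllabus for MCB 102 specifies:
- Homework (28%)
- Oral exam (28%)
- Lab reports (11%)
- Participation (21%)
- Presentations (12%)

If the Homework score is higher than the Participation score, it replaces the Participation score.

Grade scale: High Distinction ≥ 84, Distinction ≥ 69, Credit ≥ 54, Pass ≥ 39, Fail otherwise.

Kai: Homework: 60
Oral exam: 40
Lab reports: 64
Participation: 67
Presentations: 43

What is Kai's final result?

Homework (60) ≤ Participation (67), so Participation stays at 67.
Weighted total:
  Homework 60 × 0.28 = 16.8
  Oral exam 40 × 0.28 = 11.2
  Lab reports 64 × 0.11 = 7.04
  Participation 67 × 0.21 = 14.07
  Presentations 43 × 0.12 = 5.16
Sum = 54.27
54.27 is ≥ 54 and < 69 → Credit

Credit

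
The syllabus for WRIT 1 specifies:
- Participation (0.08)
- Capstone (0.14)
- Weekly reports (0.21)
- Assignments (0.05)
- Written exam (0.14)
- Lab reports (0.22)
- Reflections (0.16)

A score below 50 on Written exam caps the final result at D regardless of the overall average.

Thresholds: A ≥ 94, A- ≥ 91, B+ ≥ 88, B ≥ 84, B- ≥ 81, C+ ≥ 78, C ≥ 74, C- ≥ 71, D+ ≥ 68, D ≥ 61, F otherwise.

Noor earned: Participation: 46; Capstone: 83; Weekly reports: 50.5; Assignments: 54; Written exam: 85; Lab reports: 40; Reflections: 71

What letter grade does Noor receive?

Written exam score 85 ≥ 50: minimum met.
Weighted total:
  Participation 46 × 0.08 = 3.68
  Capstone 83 × 0.14 = 11.62
  Weekly reports 50.5 × 0.21 = 10.605
  Assignments 54 × 0.05 = 2.7
  Written exam 85 × 0.14 = 11.9
  Lab reports 40 × 0.22 = 8.8
  Reflections 71 × 0.16 = 11.36
Sum = 60.665
60.665 < 61 → F

F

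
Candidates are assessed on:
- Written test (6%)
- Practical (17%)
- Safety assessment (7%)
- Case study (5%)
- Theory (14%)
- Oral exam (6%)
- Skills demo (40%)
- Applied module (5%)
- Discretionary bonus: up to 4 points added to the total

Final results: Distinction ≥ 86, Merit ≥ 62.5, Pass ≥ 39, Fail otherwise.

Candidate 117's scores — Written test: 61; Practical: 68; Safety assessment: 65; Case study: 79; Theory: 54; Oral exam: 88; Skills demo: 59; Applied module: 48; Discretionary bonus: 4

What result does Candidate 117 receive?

Merit

Weighted total:
  Written test 61 × 0.06 = 3.66
  Practical 68 × 0.17 = 11.56
  Safety assessment 65 × 0.07 = 4.55
  Case study 79 × 0.05 = 3.95
  Theory 54 × 0.14 = 7.56
  Oral exam 88 × 0.06 = 5.28
  Skills demo 59 × 0.4 = 23.6
  Applied module 48 × 0.05 = 2.4
Sum = 62.56
Discretionary bonus: 62.56 + 4 = 66.56
66.56 is ≥ 62.5 and < 86 → Merit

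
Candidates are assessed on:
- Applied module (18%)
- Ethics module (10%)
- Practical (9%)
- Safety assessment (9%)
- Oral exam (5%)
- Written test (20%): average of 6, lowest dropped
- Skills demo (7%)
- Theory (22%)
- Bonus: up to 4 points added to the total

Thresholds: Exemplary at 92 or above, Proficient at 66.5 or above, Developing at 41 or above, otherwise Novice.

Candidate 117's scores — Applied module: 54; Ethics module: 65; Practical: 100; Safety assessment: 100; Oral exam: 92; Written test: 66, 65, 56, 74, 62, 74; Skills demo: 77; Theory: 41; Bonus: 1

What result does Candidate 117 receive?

Proficient

Written test: drop 56 → average of remaining 5 = 341/5 = 68.2
Weighted total:
  Applied module 54 × 0.18 = 9.72
  Ethics module 65 × 0.1 = 6.5
  Practical 100 × 0.09 = 9
  Safety assessment 100 × 0.09 = 9
  Oral exam 92 × 0.05 = 4.6
  Written test 68.2 × 0.2 = 13.64
  Skills demo 77 × 0.07 = 5.39
  Theory 41 × 0.22 = 9.02
Sum = 66.87
Bonus: 66.87 + 1 = 67.87
67.87 is ≥ 66.5 and < 92 → Proficient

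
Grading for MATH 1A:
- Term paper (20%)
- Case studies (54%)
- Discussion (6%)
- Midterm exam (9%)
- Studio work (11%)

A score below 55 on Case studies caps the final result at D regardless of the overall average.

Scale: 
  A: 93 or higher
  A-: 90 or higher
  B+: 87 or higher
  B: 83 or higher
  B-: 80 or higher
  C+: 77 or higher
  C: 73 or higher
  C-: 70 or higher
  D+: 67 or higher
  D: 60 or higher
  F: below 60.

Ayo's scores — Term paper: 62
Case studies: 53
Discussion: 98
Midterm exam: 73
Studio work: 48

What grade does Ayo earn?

Case studies score 53 < 55: minimum not met.
Weighted total:
  Term paper 62 × 0.2 = 12.4
  Case studies 53 × 0.54 = 28.62
  Discussion 98 × 0.06 = 5.88
  Midterm exam 73 × 0.09 = 6.57
  Studio work 48 × 0.11 = 5.28
Sum = 58.75
58.75 would be F; cap at D applies → F.

F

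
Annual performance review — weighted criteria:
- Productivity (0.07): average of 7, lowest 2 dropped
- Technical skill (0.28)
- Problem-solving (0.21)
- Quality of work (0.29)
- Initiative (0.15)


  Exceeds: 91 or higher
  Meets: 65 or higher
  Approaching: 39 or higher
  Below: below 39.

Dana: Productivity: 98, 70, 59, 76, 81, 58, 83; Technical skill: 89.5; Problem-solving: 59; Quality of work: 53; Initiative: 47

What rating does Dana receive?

Productivity: drop 58, 59 → average of remaining 5 = 408/5 = 81.6
Weighted total:
  Productivity 81.6 × 0.07 = 5.712
  Technical skill 89.5 × 0.28 = 25.06
  Problem-solving 59 × 0.21 = 12.39
  Quality of work 53 × 0.29 = 15.37
  Initiative 47 × 0.15 = 7.05
Sum = 65.582
65.582 is ≥ 65 and < 91 → Meets

Meets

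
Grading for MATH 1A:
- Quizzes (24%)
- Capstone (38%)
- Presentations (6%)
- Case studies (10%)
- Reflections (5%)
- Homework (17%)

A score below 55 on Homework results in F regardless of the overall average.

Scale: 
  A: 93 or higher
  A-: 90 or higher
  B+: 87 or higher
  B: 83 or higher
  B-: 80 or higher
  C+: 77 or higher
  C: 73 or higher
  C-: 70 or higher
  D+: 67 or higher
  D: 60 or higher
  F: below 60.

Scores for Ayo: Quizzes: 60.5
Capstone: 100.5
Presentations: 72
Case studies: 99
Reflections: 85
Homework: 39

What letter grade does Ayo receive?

Homework score 39 < 55: minimum not met.
Weighted total:
  Quizzes 60.5 × 0.24 = 14.52
  Capstone 100.5 × 0.38 = 38.19
  Presentations 72 × 0.06 = 4.32
  Case studies 99 × 0.1 = 9.9
  Reflections 85 × 0.05 = 4.25
  Homework 39 × 0.17 = 6.63
Sum = 77.81
Because the Homework minimum was not met, the result is F.

F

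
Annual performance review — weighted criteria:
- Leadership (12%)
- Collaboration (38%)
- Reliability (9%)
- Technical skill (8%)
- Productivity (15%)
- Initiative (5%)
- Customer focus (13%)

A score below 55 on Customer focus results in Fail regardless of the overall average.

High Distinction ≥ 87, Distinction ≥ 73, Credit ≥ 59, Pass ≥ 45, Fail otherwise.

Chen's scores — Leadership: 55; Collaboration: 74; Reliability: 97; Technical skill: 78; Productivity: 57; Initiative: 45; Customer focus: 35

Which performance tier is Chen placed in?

Fail

Customer focus score 35 < 55: minimum not met.
Weighted total:
  Leadership 55 × 0.12 = 6.6
  Collaboration 74 × 0.38 = 28.12
  Reliability 97 × 0.09 = 8.73
  Technical skill 78 × 0.08 = 6.24
  Productivity 57 × 0.15 = 8.55
  Initiative 45 × 0.05 = 2.25
  Customer focus 35 × 0.13 = 4.55
Sum = 65.04
Because the Customer focus minimum was not met, the result is Fail.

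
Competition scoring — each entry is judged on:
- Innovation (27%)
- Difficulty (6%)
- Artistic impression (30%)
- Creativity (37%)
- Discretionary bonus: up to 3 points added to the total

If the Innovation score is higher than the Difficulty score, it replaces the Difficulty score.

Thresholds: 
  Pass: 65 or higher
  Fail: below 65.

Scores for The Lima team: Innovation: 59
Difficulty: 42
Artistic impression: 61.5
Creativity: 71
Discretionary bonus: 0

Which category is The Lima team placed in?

Innovation (59) > Difficulty (42), so Difficulty counts as 59.
Weighted total:
  Innovation 59 × 0.27 = 15.93
  Difficulty 59 × 0.06 = 3.54
  Artistic impression 61.5 × 0.3 = 18.45
  Creativity 71 × 0.37 = 26.27
Sum = 64.19
Discretionary bonus: 64.19 + 0 = 64.19
64.19 < 65 → Fail

Fail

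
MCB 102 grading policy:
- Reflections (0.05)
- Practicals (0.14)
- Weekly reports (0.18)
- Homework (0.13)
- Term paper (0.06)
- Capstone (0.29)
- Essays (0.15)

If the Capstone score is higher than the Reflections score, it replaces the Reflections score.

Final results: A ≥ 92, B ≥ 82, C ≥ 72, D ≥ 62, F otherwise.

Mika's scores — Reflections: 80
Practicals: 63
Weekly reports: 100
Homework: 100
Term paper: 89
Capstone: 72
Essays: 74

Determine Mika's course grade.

C

Capstone (72) ≤ Reflections (80), so Reflections stays at 80.
Weighted total:
  Reflections 80 × 0.05 = 4
  Practicals 63 × 0.14 = 8.82
  Weekly reports 100 × 0.18 = 18
  Homework 100 × 0.13 = 13
  Term paper 89 × 0.06 = 5.34
  Capstone 72 × 0.29 = 20.88
  Essays 74 × 0.15 = 11.1
Sum = 81.14
81.14 is ≥ 72 and < 82 → C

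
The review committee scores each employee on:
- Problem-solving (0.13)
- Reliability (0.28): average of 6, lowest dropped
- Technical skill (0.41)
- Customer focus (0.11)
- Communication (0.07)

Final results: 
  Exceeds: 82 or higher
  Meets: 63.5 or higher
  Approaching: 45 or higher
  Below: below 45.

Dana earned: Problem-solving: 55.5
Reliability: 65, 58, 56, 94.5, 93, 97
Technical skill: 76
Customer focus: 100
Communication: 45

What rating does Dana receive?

Meets

Reliability: drop 56 → average of remaining 5 = 407.5/5 = 81.5
Weighted total:
  Problem-solving 55.5 × 0.13 = 7.215
  Reliability 81.5 × 0.28 = 22.82
  Technical skill 76 × 0.41 = 31.16
  Customer focus 100 × 0.11 = 11
  Communication 45 × 0.07 = 3.15
Sum = 75.345
75.345 is ≥ 63.5 and < 82 → Meets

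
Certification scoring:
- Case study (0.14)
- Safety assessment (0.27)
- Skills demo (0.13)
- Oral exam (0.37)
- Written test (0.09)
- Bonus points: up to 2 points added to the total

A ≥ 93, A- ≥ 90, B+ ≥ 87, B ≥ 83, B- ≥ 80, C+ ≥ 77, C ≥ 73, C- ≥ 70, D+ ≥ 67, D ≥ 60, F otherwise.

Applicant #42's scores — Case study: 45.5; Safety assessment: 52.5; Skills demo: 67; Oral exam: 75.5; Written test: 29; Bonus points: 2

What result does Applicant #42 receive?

Weighted total:
  Case study 45.5 × 0.14 = 6.37
  Safety assessment 52.5 × 0.27 = 14.175
  Skills demo 67 × 0.13 = 8.71
  Oral exam 75.5 × 0.37 = 27.935
  Written test 29 × 0.09 = 2.61
Sum = 59.8
Bonus points: 59.8 + 2 = 61.8
61.8 is ≥ 60 and < 67 → D

D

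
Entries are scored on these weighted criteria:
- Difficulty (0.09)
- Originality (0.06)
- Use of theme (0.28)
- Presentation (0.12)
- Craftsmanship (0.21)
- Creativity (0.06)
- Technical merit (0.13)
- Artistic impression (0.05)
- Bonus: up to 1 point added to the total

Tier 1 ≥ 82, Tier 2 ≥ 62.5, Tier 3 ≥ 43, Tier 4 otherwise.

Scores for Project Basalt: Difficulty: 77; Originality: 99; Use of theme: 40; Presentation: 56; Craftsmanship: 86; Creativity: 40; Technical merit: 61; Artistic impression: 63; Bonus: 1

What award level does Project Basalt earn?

Tier 2

Weighted total:
  Difficulty 77 × 0.09 = 6.93
  Originality 99 × 0.06 = 5.94
  Use of theme 40 × 0.28 = 11.2
  Presentation 56 × 0.12 = 6.72
  Craftsmanship 86 × 0.21 = 18.06
  Creativity 40 × 0.06 = 2.4
  Technical merit 61 × 0.13 = 7.93
  Artistic impression 63 × 0.05 = 3.15
Sum = 62.33
Bonus: 62.33 + 1 = 63.33
63.33 is ≥ 62.5 and < 82 → Tier 2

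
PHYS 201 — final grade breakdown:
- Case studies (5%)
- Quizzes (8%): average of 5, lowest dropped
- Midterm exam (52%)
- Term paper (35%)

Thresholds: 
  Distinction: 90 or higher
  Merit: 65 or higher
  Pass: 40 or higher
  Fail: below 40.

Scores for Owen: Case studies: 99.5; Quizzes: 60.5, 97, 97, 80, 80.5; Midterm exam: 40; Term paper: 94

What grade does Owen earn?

Quizzes: drop 60.5 → average of remaining 4 = 354.5/4 = 88.625
Weighted total:
  Case studies 99.5 × 0.05 = 4.975
  Quizzes 88.625 × 0.08 = 7.09
  Midterm exam 40 × 0.52 = 20.8
  Term paper 94 × 0.35 = 32.9
Sum = 65.765
65.765 is ≥ 65 and < 90 → Merit

Merit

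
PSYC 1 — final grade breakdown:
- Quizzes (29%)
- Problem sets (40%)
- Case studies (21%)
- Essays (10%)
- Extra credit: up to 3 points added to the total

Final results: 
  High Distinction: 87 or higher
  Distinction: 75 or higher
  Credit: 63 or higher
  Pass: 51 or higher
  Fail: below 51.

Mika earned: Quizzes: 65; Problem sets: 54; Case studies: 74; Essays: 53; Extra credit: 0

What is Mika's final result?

Weighted total:
  Quizzes 65 × 0.29 = 18.85
  Problem sets 54 × 0.4 = 21.6
  Case studies 74 × 0.21 = 15.54
  Essays 53 × 0.1 = 5.3
Sum = 61.29
Extra credit: 61.29 + 0 = 61.29
61.29 is ≥ 51 and < 63 → Pass

Pass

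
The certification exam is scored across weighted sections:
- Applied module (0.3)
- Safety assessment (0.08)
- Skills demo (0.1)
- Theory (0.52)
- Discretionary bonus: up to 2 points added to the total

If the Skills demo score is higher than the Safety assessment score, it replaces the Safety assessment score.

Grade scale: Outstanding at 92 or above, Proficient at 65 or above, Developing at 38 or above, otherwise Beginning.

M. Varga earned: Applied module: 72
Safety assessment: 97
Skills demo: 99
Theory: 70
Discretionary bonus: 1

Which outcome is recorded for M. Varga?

Skills demo (99) > Safety assessment (97), so Safety assessment counts as 99.
Weighted total:
  Applied module 72 × 0.3 = 21.6
  Safety assessment 99 × 0.08 = 7.92
  Skills demo 99 × 0.1 = 9.9
  Theory 70 × 0.52 = 36.4
Sum = 75.82
Discretionary bonus: 75.82 + 1 = 76.82
76.82 is ≥ 65 and < 92 → Proficient

Proficient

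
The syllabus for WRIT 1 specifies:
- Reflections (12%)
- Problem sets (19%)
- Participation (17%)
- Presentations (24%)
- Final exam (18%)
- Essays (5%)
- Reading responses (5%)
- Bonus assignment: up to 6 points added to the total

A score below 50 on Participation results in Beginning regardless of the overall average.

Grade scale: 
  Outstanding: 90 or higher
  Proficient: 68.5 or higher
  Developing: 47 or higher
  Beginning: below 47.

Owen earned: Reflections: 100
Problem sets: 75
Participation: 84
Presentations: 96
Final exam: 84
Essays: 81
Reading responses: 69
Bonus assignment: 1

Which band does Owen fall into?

Proficient

Participation score 84 ≥ 50: minimum met.
Weighted total:
  Reflections 100 × 0.12 = 12
  Problem sets 75 × 0.19 = 14.25
  Participation 84 × 0.17 = 14.28
  Presentations 96 × 0.24 = 23.04
  Final exam 84 × 0.18 = 15.12
  Essays 81 × 0.05 = 4.05
  Reading responses 69 × 0.05 = 3.45
Sum = 86.19
Bonus assignment: 86.19 + 1 = 87.19
87.19 is ≥ 68.5 and < 90 → Proficient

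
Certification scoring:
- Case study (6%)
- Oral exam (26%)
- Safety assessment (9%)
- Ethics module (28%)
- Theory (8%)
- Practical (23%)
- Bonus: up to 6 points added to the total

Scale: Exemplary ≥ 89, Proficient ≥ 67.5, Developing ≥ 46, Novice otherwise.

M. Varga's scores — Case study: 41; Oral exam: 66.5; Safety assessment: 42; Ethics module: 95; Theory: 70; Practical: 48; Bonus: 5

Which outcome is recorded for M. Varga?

Weighted total:
  Case study 41 × 0.06 = 2.46
  Oral exam 66.5 × 0.26 = 17.29
  Safety assessment 42 × 0.09 = 3.78
  Ethics module 95 × 0.28 = 26.6
  Theory 70 × 0.08 = 5.6
  Practical 48 × 0.23 = 11.04
Sum = 66.77
Bonus: 66.77 + 5 = 71.77
71.77 is ≥ 67.5 and < 89 → Proficient

Proficient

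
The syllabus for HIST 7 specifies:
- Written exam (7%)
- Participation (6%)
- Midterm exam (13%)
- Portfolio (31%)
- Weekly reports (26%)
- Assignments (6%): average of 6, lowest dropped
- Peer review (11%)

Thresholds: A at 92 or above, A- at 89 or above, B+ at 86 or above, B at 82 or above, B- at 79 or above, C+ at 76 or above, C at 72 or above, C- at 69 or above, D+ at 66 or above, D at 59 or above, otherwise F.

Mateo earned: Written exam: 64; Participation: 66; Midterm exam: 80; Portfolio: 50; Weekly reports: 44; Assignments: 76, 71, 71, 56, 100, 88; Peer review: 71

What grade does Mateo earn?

F

Assignments: drop 56 → average of remaining 5 = 406/5 = 81.2
Weighted total:
  Written exam 64 × 0.07 = 4.48
  Participation 66 × 0.06 = 3.96
  Midterm exam 80 × 0.13 = 10.4
  Portfolio 50 × 0.31 = 15.5
  Weekly reports 44 × 0.26 = 11.44
  Assignments 81.2 × 0.06 = 4.872
  Peer review 71 × 0.11 = 7.81
Sum = 58.462
58.462 < 59 → F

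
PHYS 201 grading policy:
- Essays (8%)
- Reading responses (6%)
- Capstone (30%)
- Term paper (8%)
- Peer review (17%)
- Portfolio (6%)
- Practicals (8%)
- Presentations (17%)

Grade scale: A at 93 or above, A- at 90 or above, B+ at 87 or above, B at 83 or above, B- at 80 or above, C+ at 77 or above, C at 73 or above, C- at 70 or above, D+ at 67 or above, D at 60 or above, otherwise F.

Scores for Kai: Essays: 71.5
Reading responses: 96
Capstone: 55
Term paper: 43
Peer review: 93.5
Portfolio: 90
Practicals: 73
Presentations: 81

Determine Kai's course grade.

C-

Weighted total:
  Essays 71.5 × 0.08 = 5.72
  Reading responses 96 × 0.06 = 5.76
  Capstone 55 × 0.3 = 16.5
  Term paper 43 × 0.08 = 3.44
  Peer review 93.5 × 0.17 = 15.895
  Portfolio 90 × 0.06 = 5.4
  Practicals 73 × 0.08 = 5.84
  Presentations 81 × 0.17 = 13.77
Sum = 72.325
72.325 is ≥ 70 and < 73 → C-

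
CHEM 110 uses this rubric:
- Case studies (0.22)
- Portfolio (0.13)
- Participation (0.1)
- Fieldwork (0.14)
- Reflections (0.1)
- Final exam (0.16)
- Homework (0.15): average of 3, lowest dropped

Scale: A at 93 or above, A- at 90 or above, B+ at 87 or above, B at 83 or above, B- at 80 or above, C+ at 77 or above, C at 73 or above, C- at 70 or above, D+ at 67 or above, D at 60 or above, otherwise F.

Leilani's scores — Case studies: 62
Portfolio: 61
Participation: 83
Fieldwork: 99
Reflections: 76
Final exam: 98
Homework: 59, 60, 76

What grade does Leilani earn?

Homework: drop 59 → average of remaining 2 = 136/2 = 68
Weighted total:
  Case studies 62 × 0.22 = 13.64
  Portfolio 61 × 0.13 = 7.93
  Participation 83 × 0.1 = 8.3
  Fieldwork 99 × 0.14 = 13.86
  Reflections 76 × 0.1 = 7.6
  Final exam 98 × 0.16 = 15.68
  Homework 68 × 0.15 = 10.2
Sum = 77.21
77.21 is ≥ 77 and < 80 → C+

C+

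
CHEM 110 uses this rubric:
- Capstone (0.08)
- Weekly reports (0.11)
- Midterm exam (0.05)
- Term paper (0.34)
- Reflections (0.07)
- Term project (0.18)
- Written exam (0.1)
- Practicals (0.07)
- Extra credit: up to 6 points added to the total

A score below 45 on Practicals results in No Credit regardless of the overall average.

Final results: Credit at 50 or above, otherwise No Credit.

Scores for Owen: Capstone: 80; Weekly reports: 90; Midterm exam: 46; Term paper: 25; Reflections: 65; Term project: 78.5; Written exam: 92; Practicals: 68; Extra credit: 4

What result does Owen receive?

Practicals score 68 ≥ 45: minimum met.
Weighted total:
  Capstone 80 × 0.08 = 6.4
  Weekly reports 90 × 0.11 = 9.9
  Midterm exam 46 × 0.05 = 2.3
  Term paper 25 × 0.34 = 8.5
  Reflections 65 × 0.07 = 4.55
  Term project 78.5 × 0.18 = 14.13
  Written exam 92 × 0.1 = 9.2
  Practicals 68 × 0.07 = 4.76
Sum = 59.74
Extra credit: 59.74 + 4 = 63.74
63.74 ≥ 50 → Credit

Credit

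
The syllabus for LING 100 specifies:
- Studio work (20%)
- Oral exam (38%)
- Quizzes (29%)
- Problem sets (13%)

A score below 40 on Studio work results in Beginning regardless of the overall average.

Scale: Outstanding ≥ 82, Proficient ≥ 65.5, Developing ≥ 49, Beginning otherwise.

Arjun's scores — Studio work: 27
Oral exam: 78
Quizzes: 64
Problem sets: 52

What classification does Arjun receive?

Beginning

Studio work score 27 < 40: minimum not met.
Weighted total:
  Studio work 27 × 0.2 = 5.4
  Oral exam 78 × 0.38 = 29.64
  Quizzes 64 × 0.29 = 18.56
  Problem sets 52 × 0.13 = 6.76
Sum = 60.36
Because the Studio work minimum was not met, the result is Beginning.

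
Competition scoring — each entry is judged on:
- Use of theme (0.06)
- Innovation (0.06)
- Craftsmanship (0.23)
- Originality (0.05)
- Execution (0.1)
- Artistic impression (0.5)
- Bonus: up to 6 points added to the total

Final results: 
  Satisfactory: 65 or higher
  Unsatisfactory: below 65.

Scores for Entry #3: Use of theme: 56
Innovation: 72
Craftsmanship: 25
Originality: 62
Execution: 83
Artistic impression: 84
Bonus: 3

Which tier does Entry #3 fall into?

Weighted total:
  Use of theme 56 × 0.06 = 3.36
  Innovation 72 × 0.06 = 4.32
  Craftsmanship 25 × 0.23 = 5.75
  Originality 62 × 0.05 = 3.1
  Execution 83 × 0.1 = 8.3
  Artistic impression 84 × 0.5 = 42
Sum = 66.83
Bonus: 66.83 + 3 = 69.83
69.83 ≥ 65 → Satisfactory

Satisfactory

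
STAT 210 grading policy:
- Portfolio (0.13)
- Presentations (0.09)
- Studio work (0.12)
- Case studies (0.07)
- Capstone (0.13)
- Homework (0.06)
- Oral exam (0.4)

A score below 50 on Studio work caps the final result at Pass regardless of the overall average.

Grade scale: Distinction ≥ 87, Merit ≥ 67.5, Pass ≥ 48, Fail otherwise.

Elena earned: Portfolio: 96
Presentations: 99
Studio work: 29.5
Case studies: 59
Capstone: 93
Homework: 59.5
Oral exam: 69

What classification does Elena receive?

Studio work score 29.5 < 50: minimum not met.
Weighted total:
  Portfolio 96 × 0.13 = 12.48
  Presentations 99 × 0.09 = 8.91
  Studio work 29.5 × 0.12 = 3.54
  Case studies 59 × 0.07 = 4.13
  Capstone 93 × 0.13 = 12.09
  Homework 59.5 × 0.06 = 3.57
  Oral exam 69 × 0.4 = 27.6
Sum = 72.32
72.32 would be Merit; cap at Pass applies → Pass.

Pass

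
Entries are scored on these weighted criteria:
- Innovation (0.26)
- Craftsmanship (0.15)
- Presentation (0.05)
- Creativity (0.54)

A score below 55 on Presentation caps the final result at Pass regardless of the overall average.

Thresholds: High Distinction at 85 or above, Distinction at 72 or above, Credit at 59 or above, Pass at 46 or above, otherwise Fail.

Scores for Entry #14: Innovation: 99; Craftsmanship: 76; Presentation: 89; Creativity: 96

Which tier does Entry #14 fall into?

Presentation score 89 ≥ 55: minimum met.
Weighted total:
  Innovation 99 × 0.26 = 25.74
  Craftsmanship 76 × 0.15 = 11.4
  Presentation 89 × 0.05 = 4.45
  Creativity 96 × 0.54 = 51.84
Sum = 93.43
93.43 ≥ 85 → High Distinction

High Distinction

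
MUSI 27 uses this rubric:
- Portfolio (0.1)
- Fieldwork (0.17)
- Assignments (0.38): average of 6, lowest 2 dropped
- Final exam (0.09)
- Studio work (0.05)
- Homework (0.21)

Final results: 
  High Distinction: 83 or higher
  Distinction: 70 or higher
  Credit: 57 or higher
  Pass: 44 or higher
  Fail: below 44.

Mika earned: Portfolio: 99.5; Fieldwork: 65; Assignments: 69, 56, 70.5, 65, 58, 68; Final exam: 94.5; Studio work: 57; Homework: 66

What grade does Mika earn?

Distinction

Assignments: drop 56, 58 → average of remaining 4 = 272.5/4 = 68.125
Weighted total:
  Portfolio 99.5 × 0.1 = 9.95
  Fieldwork 65 × 0.17 = 11.05
  Assignments 68.125 × 0.38 = 25.8875
  Final exam 94.5 × 0.09 = 8.505
  Studio work 57 × 0.05 = 2.85
  Homework 66 × 0.21 = 13.86
Sum = 72.1025
72.1025 is ≥ 70 and < 83 → Distinction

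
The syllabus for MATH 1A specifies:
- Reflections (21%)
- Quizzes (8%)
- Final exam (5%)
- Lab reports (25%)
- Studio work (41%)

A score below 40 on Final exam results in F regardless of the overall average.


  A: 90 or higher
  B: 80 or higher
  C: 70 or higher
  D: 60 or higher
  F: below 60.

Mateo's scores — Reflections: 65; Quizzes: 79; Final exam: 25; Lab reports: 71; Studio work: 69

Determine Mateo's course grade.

Final exam score 25 < 40: minimum not met.
Weighted total:
  Reflections 65 × 0.21 = 13.65
  Quizzes 79 × 0.08 = 6.32
  Final exam 25 × 0.05 = 1.25
  Lab reports 71 × 0.25 = 17.75
  Studio work 69 × 0.41 = 28.29
Sum = 67.26
Because the Final exam minimum was not met, the result is F.

F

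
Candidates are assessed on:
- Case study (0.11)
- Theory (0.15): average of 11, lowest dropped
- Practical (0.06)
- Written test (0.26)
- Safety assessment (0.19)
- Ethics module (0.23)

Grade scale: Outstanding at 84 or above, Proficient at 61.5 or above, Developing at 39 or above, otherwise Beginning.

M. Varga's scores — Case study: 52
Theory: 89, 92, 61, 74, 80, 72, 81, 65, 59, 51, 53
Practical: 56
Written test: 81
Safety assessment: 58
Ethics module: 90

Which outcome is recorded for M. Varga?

Theory: drop 51 → average of remaining 10 = 726/10 = 72.6
Weighted total:
  Case study 52 × 0.11 = 5.72
  Theory 72.6 × 0.15 = 10.89
  Practical 56 × 0.06 = 3.36
  Written test 81 × 0.26 = 21.06
  Safety assessment 58 × 0.19 = 11.02
  Ethics module 90 × 0.23 = 20.7
Sum = 72.75
72.75 is ≥ 61.5 and < 84 → Proficient

Proficient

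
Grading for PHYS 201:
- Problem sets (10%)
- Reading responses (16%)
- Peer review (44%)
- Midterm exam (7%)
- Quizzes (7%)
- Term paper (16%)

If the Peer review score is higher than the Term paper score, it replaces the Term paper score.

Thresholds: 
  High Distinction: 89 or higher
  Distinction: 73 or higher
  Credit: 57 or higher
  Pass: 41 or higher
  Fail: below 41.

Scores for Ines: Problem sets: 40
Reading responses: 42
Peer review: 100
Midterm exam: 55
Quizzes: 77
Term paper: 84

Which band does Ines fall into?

Peer review (100) > Term paper (84), so Term paper counts as 100.
Weighted total:
  Problem sets 40 × 0.1 = 4
  Reading responses 42 × 0.16 = 6.72
  Peer review 100 × 0.44 = 44
  Midterm exam 55 × 0.07 = 3.85
  Quizzes 77 × 0.07 = 5.39
  Term paper 100 × 0.16 = 16
Sum = 79.96
79.96 is ≥ 73 and < 89 → Distinction

Distinction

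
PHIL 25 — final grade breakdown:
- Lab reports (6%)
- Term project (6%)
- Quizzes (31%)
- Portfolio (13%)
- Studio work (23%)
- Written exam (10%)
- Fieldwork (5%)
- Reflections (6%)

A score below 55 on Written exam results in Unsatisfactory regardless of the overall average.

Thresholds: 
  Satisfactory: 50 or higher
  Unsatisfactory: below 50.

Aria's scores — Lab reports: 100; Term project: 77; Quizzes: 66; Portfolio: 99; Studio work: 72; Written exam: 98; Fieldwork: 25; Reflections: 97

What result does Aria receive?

Satisfactory

Written exam score 98 ≥ 55: minimum met.
Weighted total:
  Lab reports 100 × 0.06 = 6
  Term project 77 × 0.06 = 4.62
  Quizzes 66 × 0.31 = 20.46
  Portfolio 99 × 0.13 = 12.87
  Studio work 72 × 0.23 = 16.56
  Written exam 98 × 0.1 = 9.8
  Fieldwork 25 × 0.05 = 1.25
  Reflections 97 × 0.06 = 5.82
Sum = 77.38
77.38 ≥ 50 → Satisfactory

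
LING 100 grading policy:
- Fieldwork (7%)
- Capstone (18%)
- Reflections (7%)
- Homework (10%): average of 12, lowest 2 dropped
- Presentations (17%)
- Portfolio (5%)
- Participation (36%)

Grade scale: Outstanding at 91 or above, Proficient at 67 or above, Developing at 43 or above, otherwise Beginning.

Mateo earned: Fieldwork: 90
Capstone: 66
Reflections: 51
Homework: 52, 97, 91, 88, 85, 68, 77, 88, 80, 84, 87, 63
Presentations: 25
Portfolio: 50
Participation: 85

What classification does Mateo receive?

Homework: drop 52, 63 → average of remaining 10 = 845/10 = 84.5
Weighted total:
  Fieldwork 90 × 0.07 = 6.3
  Capstone 66 × 0.18 = 11.88
  Reflections 51 × 0.07 = 3.57
  Homework 84.5 × 0.1 = 8.45
  Presentations 25 × 0.17 = 4.25
  Portfolio 50 × 0.05 = 2.5
  Participation 85 × 0.36 = 30.6
Sum = 67.55
67.55 is ≥ 67 and < 91 → Proficient

Proficient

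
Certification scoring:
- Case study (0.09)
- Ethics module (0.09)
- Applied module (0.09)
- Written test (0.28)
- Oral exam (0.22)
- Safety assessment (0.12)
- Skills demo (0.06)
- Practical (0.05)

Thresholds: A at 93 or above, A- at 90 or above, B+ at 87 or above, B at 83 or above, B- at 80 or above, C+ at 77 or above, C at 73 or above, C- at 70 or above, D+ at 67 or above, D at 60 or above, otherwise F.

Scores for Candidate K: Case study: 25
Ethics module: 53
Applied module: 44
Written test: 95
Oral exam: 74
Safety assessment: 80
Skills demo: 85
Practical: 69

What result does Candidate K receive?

Weighted total:
  Case study 25 × 0.09 = 2.25
  Ethics module 53 × 0.09 = 4.77
  Applied module 44 × 0.09 = 3.96
  Written test 95 × 0.28 = 26.6
  Oral exam 74 × 0.22 = 16.28
  Safety assessment 80 × 0.12 = 9.6
  Skills demo 85 × 0.06 = 5.1
  Practical 69 × 0.05 = 3.45
Sum = 72.01
72.01 is ≥ 70 and < 73 → C-

C-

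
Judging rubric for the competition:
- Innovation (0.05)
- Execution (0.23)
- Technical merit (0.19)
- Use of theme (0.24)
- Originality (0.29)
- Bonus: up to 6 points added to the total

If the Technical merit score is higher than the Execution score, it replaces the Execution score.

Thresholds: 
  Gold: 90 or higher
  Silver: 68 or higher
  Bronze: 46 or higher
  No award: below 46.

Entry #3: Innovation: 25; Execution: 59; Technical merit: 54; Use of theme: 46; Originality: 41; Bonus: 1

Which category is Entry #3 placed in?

Bronze

Technical merit (54) ≤ Execution (59), so Execution stays at 59.
Weighted total:
  Innovation 25 × 0.05 = 1.25
  Execution 59 × 0.23 = 13.57
  Technical merit 54 × 0.19 = 10.26
  Use of theme 46 × 0.24 = 11.04
  Originality 41 × 0.29 = 11.89
Sum = 48.01
Bonus: 48.01 + 1 = 49.01
49.01 is ≥ 46 and < 68 → Bronze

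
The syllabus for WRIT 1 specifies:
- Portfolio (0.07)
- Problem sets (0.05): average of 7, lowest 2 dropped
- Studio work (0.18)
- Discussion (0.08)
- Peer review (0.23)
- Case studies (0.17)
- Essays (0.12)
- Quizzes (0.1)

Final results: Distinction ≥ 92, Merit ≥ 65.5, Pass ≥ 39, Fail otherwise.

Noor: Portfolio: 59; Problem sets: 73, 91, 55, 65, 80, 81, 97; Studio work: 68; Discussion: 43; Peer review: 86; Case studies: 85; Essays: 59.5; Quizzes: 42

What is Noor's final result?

Merit

Problem sets: drop 55, 65 → average of remaining 5 = 422/5 = 84.4
Weighted total:
  Portfolio 59 × 0.07 = 4.13
  Problem sets 84.4 × 0.05 = 4.22
  Studio work 68 × 0.18 = 12.24
  Discussion 43 × 0.08 = 3.44
  Peer review 86 × 0.23 = 19.78
  Case studies 85 × 0.17 = 14.45
  Essays 59.5 × 0.12 = 7.14
  Quizzes 42 × 0.1 = 4.2
Sum = 69.6
69.6 is ≥ 65.5 and < 92 → Merit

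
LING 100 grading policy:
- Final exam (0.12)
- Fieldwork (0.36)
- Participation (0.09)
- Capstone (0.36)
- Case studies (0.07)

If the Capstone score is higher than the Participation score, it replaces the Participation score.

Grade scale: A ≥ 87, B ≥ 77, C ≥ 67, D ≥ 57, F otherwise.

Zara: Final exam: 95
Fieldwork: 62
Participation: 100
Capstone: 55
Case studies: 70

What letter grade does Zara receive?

C

Capstone (55) ≤ Participation (100), so Participation stays at 100.
Weighted total:
  Final exam 95 × 0.12 = 11.4
  Fieldwork 62 × 0.36 = 22.32
  Participation 100 × 0.09 = 9
  Capstone 55 × 0.36 = 19.8
  Case studies 70 × 0.07 = 4.9
Sum = 67.42
67.42 is ≥ 67 and < 77 → C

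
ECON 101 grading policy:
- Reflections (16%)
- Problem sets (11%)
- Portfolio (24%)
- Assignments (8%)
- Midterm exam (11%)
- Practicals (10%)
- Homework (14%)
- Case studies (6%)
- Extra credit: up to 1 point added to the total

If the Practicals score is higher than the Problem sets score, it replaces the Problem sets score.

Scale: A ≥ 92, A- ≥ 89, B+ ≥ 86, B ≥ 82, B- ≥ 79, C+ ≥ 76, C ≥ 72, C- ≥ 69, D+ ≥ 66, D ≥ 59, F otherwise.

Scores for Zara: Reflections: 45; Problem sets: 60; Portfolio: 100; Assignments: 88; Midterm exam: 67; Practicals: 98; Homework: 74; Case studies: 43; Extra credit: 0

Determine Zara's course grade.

Practicals (98) > Problem sets (60), so Problem sets counts as 98.
Weighted total:
  Reflections 45 × 0.16 = 7.2
  Problem sets 98 × 0.11 = 10.78
  Portfolio 100 × 0.24 = 24
  Assignments 88 × 0.08 = 7.04
  Midterm exam 67 × 0.11 = 7.37
  Practicals 98 × 0.1 = 9.8
  Homework 74 × 0.14 = 10.36
  Case studies 43 × 0.06 = 2.58
Sum = 79.13
Extra credit: 79.13 + 0 = 79.13
79.13 is ≥ 79 and < 82 → B-

B-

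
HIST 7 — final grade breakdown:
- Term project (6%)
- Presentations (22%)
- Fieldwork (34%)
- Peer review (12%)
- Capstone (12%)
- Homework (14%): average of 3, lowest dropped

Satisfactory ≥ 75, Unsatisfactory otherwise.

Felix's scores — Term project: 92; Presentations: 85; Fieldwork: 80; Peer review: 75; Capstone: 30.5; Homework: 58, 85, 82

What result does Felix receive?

Satisfactory

Homework: drop 58 → average of remaining 2 = 167/2 = 83.5
Weighted total:
  Term project 92 × 0.06 = 5.52
  Presentations 85 × 0.22 = 18.7
  Fieldwork 80 × 0.34 = 27.2
  Peer review 75 × 0.12 = 9
  Capstone 30.5 × 0.12 = 3.66
  Homework 83.5 × 0.14 = 11.69
Sum = 75.77
75.77 ≥ 75 → Satisfactory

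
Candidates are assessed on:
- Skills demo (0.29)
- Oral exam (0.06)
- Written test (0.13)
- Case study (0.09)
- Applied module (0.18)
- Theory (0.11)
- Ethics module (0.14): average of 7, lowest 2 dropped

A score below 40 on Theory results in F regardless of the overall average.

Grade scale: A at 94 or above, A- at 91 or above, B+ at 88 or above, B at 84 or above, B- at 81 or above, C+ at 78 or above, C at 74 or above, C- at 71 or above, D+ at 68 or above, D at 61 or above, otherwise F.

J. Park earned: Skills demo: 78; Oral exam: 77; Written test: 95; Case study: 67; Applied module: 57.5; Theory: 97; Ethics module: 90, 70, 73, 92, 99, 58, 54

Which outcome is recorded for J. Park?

C+

Ethics module: drop 54, 58 → average of remaining 5 = 424/5 = 84.8
Theory score 97 ≥ 40: minimum met.
Weighted total:
  Skills demo 78 × 0.29 = 22.62
  Oral exam 77 × 0.06 = 4.62
  Written test 95 × 0.13 = 12.35
  Case study 67 × 0.09 = 6.03
  Applied module 57.5 × 0.18 = 10.35
  Theory 97 × 0.11 = 10.67
  Ethics module 84.8 × 0.14 = 11.872
Sum = 78.512
78.512 is ≥ 78 and < 81 → C+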